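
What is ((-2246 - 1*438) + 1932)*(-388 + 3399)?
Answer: -2264272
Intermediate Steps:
((-2246 - 1*438) + 1932)*(-388 + 3399) = ((-2246 - 438) + 1932)*3011 = (-2684 + 1932)*3011 = -752*3011 = -2264272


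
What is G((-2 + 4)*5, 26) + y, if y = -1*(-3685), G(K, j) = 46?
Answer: 3731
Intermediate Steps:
y = 3685
G((-2 + 4)*5, 26) + y = 46 + 3685 = 3731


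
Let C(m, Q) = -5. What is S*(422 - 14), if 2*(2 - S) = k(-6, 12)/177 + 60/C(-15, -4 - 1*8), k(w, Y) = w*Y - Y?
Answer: 198288/59 ≈ 3360.8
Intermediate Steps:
k(w, Y) = -Y + Y*w (k(w, Y) = Y*w - Y = -Y + Y*w)
S = 486/59 (S = 2 - ((12*(-1 - 6))/177 + 60/(-5))/2 = 2 - ((12*(-7))*(1/177) + 60*(-⅕))/2 = 2 - (-84*1/177 - 12)/2 = 2 - (-28/59 - 12)/2 = 2 - ½*(-736/59) = 2 + 368/59 = 486/59 ≈ 8.2373)
S*(422 - 14) = 486*(422 - 14)/59 = (486/59)*408 = 198288/59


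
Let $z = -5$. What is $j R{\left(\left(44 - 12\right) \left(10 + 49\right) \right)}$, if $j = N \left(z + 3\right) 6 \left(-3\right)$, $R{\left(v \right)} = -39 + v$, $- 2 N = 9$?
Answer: $-299538$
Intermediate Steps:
$N = - \frac{9}{2}$ ($N = \left(- \frac{1}{2}\right) 9 = - \frac{9}{2} \approx -4.5$)
$j = -162$ ($j = - \frac{9 \left(-5 + 3\right) 6}{2} \left(-3\right) = - \frac{9 \left(\left(-2\right) 6\right)}{2} \left(-3\right) = \left(- \frac{9}{2}\right) \left(-12\right) \left(-3\right) = 54 \left(-3\right) = -162$)
$j R{\left(\left(44 - 12\right) \left(10 + 49\right) \right)} = - 162 \left(-39 + \left(44 - 12\right) \left(10 + 49\right)\right) = - 162 \left(-39 + 32 \cdot 59\right) = - 162 \left(-39 + 1888\right) = \left(-162\right) 1849 = -299538$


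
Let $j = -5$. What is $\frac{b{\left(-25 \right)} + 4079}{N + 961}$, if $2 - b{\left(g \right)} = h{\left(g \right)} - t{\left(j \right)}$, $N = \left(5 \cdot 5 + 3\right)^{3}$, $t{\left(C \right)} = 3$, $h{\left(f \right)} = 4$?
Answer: $\frac{4080}{22913} \approx 0.17806$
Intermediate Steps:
$N = 21952$ ($N = \left(25 + 3\right)^{3} = 28^{3} = 21952$)
$b{\left(g \right)} = 1$ ($b{\left(g \right)} = 2 - \left(4 - 3\right) = 2 - 1 = 1$)
$\frac{b{\left(-25 \right)} + 4079}{N + 961} = \frac{1 + 4079}{21952 + 961} = \frac{4080}{22913}$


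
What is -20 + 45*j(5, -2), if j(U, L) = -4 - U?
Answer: -425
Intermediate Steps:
-20 + 45*j(5, -2) = -20 + 45*(-4 - 1*5) = -20 + 45*(-4 - 5) = -20 + 45*(-9) = -20 - 405 = -425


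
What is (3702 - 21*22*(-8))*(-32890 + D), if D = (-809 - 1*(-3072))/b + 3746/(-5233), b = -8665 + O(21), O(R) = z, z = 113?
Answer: -5444770490332389/22376308 ≈ -2.4333e+8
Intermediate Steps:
O(R) = 113
b = -8552 (b = -8665 + 113 = -8552)
D = -43878071/44752616 (D = (-809 - 1*(-3072))/(-8552) + 3746/(-5233) = (-809 + 3072)*(-1/8552) + 3746*(-1/5233) = 2263*(-1/8552) - 3746/5233 = -2263/8552 - 3746/5233 = -43878071/44752616 ≈ -0.98046)
(3702 - 21*22*(-8))*(-32890 + D) = (3702 - 21*22*(-8))*(-32890 - 43878071/44752616) = (3702 - 462*(-8))*(-1471957418311/44752616) = (3702 + 3696)*(-1471957418311/44752616) = 7398*(-1471957418311/44752616) = -5444770490332389/22376308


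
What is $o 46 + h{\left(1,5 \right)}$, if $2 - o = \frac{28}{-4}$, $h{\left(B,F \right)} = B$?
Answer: $415$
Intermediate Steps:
$o = 9$ ($o = 2 - \frac{28}{-4} = 2 - 28 \left(- \frac{1}{4}\right) = 2 - -7 = 2 + 7 = 9$)
$o 46 + h{\left(1,5 \right)} = 9 \cdot 46 + 1 = 414 + 1 = 415$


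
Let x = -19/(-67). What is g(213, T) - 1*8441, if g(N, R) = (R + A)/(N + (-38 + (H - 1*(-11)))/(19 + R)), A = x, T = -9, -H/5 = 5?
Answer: -587606253/69613 ≈ -8441.0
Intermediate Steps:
H = -25 (H = -5*5 = -25)
x = 19/67 (x = -19*(-1/67) = 19/67 ≈ 0.28358)
A = 19/67 ≈ 0.28358
g(N, R) = (19/67 + R)/(N - 52/(19 + R)) (g(N, R) = (R + 19/67)/(N + (-38 + (-25 - 1*(-11)))/(19 + R)) = (19/67 + R)/(N + (-38 + (-25 + 11))/(19 + R)) = (19/67 + R)/(N + (-38 - 14)/(19 + R)) = (19/67 + R)/(N - 52/(19 + R)))
g(213, T) - 1*8441 = (361 + 67*(-9)² + 1292*(-9))/(67*(-52 + 19*213 + 213*(-9))) - 1*8441 = (361 + 67*81 - 11628)/(67*(-52 + 4047 - 1917)) - 8441 = (1/67)*(361 + 5427 - 11628)/2078 - 8441 = (1/67)*(1/2078)*(-5840) - 8441 = -2920/69613 - 8441 = -587606253/69613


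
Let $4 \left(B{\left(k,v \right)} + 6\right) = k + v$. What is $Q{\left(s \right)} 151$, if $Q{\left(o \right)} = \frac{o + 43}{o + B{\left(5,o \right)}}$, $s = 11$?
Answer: $906$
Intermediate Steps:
$B{\left(k,v \right)} = -6 + \frac{k}{4} + \frac{v}{4}$ ($B{\left(k,v \right)} = -6 + \frac{k + v}{4} = -6 + \left(\frac{k}{4} + \frac{v}{4}\right) = -6 + \frac{k}{4} + \frac{v}{4}$)
$Q{\left(o \right)} = \frac{43 + o}{- \frac{19}{4} + \frac{5 o}{4}}$ ($Q{\left(o \right)} = \frac{o + 43}{o + \left(-6 + \frac{1}{4} \cdot 5 + \frac{o}{4}\right)} = \frac{43 + o}{o + \left(-6 + \frac{5}{4} + \frac{o}{4}\right)} = \frac{43 + o}{o + \left(- \frac{19}{4} + \frac{o}{4}\right)} = \frac{43 + o}{- \frac{19}{4} + \frac{5 o}{4}}$)
$Q{\left(s \right)} 151 = \frac{4 \left(43 + 11\right)}{-19 + 5 \cdot 11} \cdot 151 = 4 \frac{1}{-19 + 55} \cdot 54 \cdot 151 = 4 \cdot \frac{1}{36} \cdot 54 \cdot 151 = 6 \cdot 151 = 906$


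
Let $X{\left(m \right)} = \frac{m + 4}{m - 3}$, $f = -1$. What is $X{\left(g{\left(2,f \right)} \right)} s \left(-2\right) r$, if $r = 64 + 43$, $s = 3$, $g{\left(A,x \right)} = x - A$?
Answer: $107$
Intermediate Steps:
$X{\left(m \right)} = \frac{4 + m}{-3 + m}$
$r = 107$
$X{\left(g{\left(2,f \right)} \right)} s \left(-2\right) r = \frac{4 - 3}{-3 - 3} \cdot 3 \left(-2\right) 107 = \frac{1}{-6} \cdot 1 \cdot 3 \left(-2\right) 107 = \left(- \frac{1}{6}\right) 1 \cdot 3 \left(-2\right) 107 = \left(- \frac{1}{6}\right) 3 \left(-2\right) 107 = \left(- \frac{1}{2}\right) \left(-2\right) 107 = 1 \cdot 107 = 107$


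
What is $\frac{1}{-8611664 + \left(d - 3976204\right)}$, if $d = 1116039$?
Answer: $- \frac{1}{11471829} \approx -8.717 \cdot 10^{-8}$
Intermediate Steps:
$\frac{1}{-8611664 + \left(d - 3976204\right)} = \frac{1}{-8611664 + \left(1116039 - 3976204\right)} = \frac{1}{-8611664 - 2860165} = \frac{1}{-11471829} = - \frac{1}{11471829}$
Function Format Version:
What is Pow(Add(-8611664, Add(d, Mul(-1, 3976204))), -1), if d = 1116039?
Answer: Rational(-1, 11471829) ≈ -8.7170e-8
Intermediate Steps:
Pow(Add(-8611664, Add(d, Mul(-1, 3976204))), -1) = Pow(Add(-8611664, Add(1116039, Mul(-1, 3976204))), -1) = Pow(Add(-8611664, Add(1116039, -3976204)), -1) = Pow(Add(-8611664, -2860165), -1) = Pow(-11471829, -1) = Rational(-1, 11471829)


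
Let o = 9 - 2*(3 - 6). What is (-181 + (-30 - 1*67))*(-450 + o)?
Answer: 120930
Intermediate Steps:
o = 15 (o = 9 - 2*(-3) = 9 + 6 = 15)
(-181 + (-30 - 1*67))*(-450 + o) = (-181 + (-30 - 1*67))*(-450 + 15) = (-181 + (-30 - 67))*(-435) = (-181 - 97)*(-435) = -278*(-435) = 120930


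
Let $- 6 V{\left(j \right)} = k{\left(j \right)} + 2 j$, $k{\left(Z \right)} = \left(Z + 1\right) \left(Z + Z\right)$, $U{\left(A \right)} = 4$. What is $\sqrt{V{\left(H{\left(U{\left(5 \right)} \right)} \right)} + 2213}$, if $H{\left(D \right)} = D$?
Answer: $21 \sqrt{5} \approx 46.957$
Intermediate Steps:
$k{\left(Z \right)} = 2 Z \left(1 + Z\right)$ ($k{\left(Z \right)} = \left(1 + Z\right) 2 Z = 2 Z \left(1 + Z\right)$)
$V{\left(j \right)} = - \frac{j}{3} - \frac{j \left(1 + j\right)}{3}$ ($V{\left(j \right)} = - \frac{2 j \left(1 + j\right) + 2 j}{6} = - \frac{2 j + 2 j \left(1 + j\right)}{6} = - \frac{j}{3} - \frac{j \left(1 + j\right)}{3}$)
$\sqrt{V{\left(H{\left(U{\left(5 \right)} \right)} \right)} + 2213} = \sqrt{\frac{1}{3} \cdot 4 \left(-2 - 4\right) + 2213} = \sqrt{\frac{1}{3} \cdot 4 \left(-6\right) + 2213} = \sqrt{-8 + 2213} = \sqrt{2205} = 21 \sqrt{5}$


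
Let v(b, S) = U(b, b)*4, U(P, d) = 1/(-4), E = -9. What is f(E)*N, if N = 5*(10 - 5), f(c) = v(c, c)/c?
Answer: 25/9 ≈ 2.7778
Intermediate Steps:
U(P, d) = -1/4
v(b, S) = -1 (v(b, S) = -1/4*4 = -1)
f(c) = -1/c
N = 25 (N = 5*5 = 25)
f(E)*N = -1/(-9)*25 = -1*(-1/9)*25 = (1/9)*25 = 25/9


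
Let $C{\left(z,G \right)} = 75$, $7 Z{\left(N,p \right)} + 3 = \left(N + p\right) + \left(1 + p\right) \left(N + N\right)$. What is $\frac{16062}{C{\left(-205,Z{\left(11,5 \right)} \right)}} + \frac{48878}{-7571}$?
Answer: $\frac{39313184}{189275} \approx 207.7$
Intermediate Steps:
$Z{\left(N,p \right)} = - \frac{3}{7} + \frac{N}{7} + \frac{p}{7} + \frac{2 N \left(1 + p\right)}{7}$ ($Z{\left(N,p \right)} = - \frac{3}{7} + \frac{\left(N + p\right) + \left(1 + p\right) \left(N + N\right)}{7} = - \frac{3}{7} + \frac{\left(N + p\right) + \left(1 + p\right) 2 N}{7} = - \frac{3}{7} + \frac{\left(N + p\right) + 2 N \left(1 + p\right)}{7} = - \frac{3}{7} + \frac{N + p + 2 N \left(1 + p\right)}{7} = - \frac{3}{7} + \left(\frac{N}{7} + \frac{p}{7} + \frac{2 N \left(1 + p\right)}{7}\right) = - \frac{3}{7} + \frac{N}{7} + \frac{p}{7} + \frac{2 N \left(1 + p\right)}{7}$)
$\frac{16062}{C{\left(-205,Z{\left(11,5 \right)} \right)}} + \frac{48878}{-7571} = \frac{16062}{75} + \frac{48878}{-7571} = 16062 \cdot \frac{1}{75} + 48878 \left(- \frac{1}{7571}\right) = \frac{5354}{25} - \frac{48878}{7571} = \frac{39313184}{189275}$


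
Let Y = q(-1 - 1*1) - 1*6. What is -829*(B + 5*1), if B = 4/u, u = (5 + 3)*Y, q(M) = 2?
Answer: -32331/8 ≈ -4041.4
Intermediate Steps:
Y = -4 (Y = 2 - 1*6 = 2 - 6 = -4)
u = -32 (u = (5 + 3)*(-4) = 8*(-4) = -32)
B = -⅛ (B = 4/(-32) = 4*(-1/32) = -⅛ ≈ -0.12500)
-829*(B + 5*1) = -829*(-⅛ + 5*1) = -829*(-⅛ + 5) = -829*39/8 = -32331/8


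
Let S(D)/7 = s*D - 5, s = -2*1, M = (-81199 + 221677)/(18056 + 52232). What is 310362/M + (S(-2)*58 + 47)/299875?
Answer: 83867825459441/540074875 ≈ 1.5529e+5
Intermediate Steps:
M = 70239/35144 (M = 140478/70288 = 140478*(1/70288) = 70239/35144 ≈ 1.9986)
s = -2
S(D) = -35 - 14*D (S(D) = 7*(-2*D - 5) = 7*(-5 - 2*D) = -35 - 14*D)
310362/M + (S(-2)*58 + 47)/299875 = 310362/(70239/35144) + ((-35 - 14*(-2))*58 + 47)/299875 = 310362*(35144/70239) + ((-35 + 28)*58 + 47)*(1/299875) = 279675952/1801 + (-7*58 + 47)*(1/299875) = 279675952/1801 + (-406 + 47)*(1/299875) = 279675952/1801 - 359*1/299875 = 279675952/1801 - 359/299875 = 83867825459441/540074875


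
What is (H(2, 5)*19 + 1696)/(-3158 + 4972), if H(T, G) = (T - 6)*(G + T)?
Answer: 582/907 ≈ 0.64168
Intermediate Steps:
H(T, G) = (-6 + T)*(G + T)
(H(2, 5)*19 + 1696)/(-3158 + 4972) = ((2² - 6*5 - 6*2 + 5*2)*19 + 1696)/(-3158 + 4972) = ((4 - 30 - 12 + 10)*19 + 1696)/1814 = (-28*19 + 1696)*(1/1814) = (-532 + 1696)*(1/1814) = 1164*(1/1814) = 582/907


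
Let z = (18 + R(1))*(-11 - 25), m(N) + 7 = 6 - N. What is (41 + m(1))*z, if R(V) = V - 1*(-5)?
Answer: -33696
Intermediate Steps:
R(V) = 5 + V (R(V) = V + 5 = 5 + V)
m(N) = -1 - N (m(N) = -7 + (6 - N) = -1 - N)
z = -864 (z = (18 + (5 + 1))*(-11 - 25) = (18 + 6)*(-36) = 24*(-36) = -864)
(41 + m(1))*z = (41 + (-1 - 1*1))*(-864) = (41 + (-1 - 1))*(-864) = (41 - 2)*(-864) = 39*(-864) = -33696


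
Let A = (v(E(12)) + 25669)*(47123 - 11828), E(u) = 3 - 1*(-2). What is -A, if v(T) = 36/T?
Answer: -906241479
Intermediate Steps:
E(u) = 5 (E(u) = 3 + 2 = 5)
A = 906241479 (A = (36/5 + 25669)*(47123 - 11828) = (36*(⅕) + 25669)*35295 = (36/5 + 25669)*35295 = (128381/5)*35295 = 906241479)
-A = -1*906241479 = -906241479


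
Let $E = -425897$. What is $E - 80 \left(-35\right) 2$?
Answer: $-420297$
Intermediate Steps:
$E - 80 \left(-35\right) 2 = -425897 - 80 \left(-35\right) 2 = -425897 - \left(-2800\right) 2 = -425897 - -5600 = -425897 + 5600 = -420297$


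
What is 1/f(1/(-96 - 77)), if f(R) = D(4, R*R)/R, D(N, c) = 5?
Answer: -1/865 ≈ -0.0011561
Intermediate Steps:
f(R) = 5/R
1/f(1/(-96 - 77)) = 1/(5/(1/(-96 - 77))) = 1/(5/(1/(-173))) = 1/(5/(-1/173)) = 1/(5*(-173)) = 1/(-865) = -1/865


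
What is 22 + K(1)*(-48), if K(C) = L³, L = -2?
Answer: 406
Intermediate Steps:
K(C) = -8 (K(C) = (-2)³ = -8)
22 + K(1)*(-48) = 22 - 8*(-48) = 22 + 384 = 406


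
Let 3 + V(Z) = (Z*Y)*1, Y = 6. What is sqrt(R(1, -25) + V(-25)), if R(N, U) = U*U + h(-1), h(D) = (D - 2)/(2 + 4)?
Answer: sqrt(1886)/2 ≈ 21.714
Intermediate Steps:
h(D) = -1/3 + D/6 (h(D) = (-2 + D)/6 = (-2 + D)*(1/6) = -1/3 + D/6)
V(Z) = -3 + 6*Z (V(Z) = -3 + (Z*6)*1 = -3 + (6*Z)*1 = -3 + 6*Z)
R(N, U) = -1/2 + U**2 (R(N, U) = U*U + (-1/3 + (1/6)*(-1)) = U**2 + (-1/3 - 1/6) = U**2 - 1/2 = -1/2 + U**2)
sqrt(R(1, -25) + V(-25)) = sqrt((-1/2 + (-25)**2) + (-3 + 6*(-25))) = sqrt((-1/2 + 625) + (-3 - 150)) = sqrt(1249/2 - 153) = sqrt(943/2) = sqrt(1886)/2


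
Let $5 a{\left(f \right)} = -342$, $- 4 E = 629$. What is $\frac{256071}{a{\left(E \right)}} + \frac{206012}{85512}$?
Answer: $- \frac{759828199}{203091} \approx -3741.3$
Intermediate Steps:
$E = - \frac{629}{4}$ ($E = \left(- \frac{1}{4}\right) 629 = - \frac{629}{4} \approx -157.25$)
$a{\left(f \right)} = - \frac{342}{5}$ ($a{\left(f \right)} = \frac{1}{5} \left(-342\right) = - \frac{342}{5}$)
$\frac{256071}{a{\left(E \right)}} + \frac{206012}{85512} = \frac{256071}{- \frac{342}{5}} + \frac{206012}{85512} = 256071 \left(- \frac{5}{342}\right) + 206012 \cdot \frac{1}{85512} = - \frac{426785}{114} + \frac{51503}{21378} = - \frac{759828199}{203091}$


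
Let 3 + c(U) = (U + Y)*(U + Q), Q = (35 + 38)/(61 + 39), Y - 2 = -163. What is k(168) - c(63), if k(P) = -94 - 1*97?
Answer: 302877/50 ≈ 6057.5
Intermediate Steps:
Y = -161 (Y = 2 - 163 = -161)
k(P) = -191 (k(P) = -94 - 97 = -191)
Q = 73/100 ≈ 0.73000
c(U) = -3 + (-161 + U)*(73/100 + U) (c(U) = -3 + (U - 161)*(U + 73/100) = -3 + (-161 + U)*(73/100 + U))
k(168) - c(63) = -191 - (-12053/100 + 63² - 16027/100*63) = -191 - (-12053/100 + 3969 - 1009701/100) = -191 - 1*(-312427/50) = -191 + 312427/50 = 302877/50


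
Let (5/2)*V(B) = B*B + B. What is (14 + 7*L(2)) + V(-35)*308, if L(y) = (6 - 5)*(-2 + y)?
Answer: 146622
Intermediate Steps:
V(B) = 2*B/5 + 2*B²/5 (V(B) = 2*(B*B + B)/5 = 2*(B² + B)/5 = 2*(B + B²)/5 = 2*B/5 + 2*B²/5)
L(y) = -2 + y (L(y) = 1*(-2 + y) = -2 + y)
(14 + 7*L(2)) + V(-35)*308 = (14 + 7*(-2 + 2)) + ((⅖)*(-35)*(1 - 35))*308 = (14 + 7*0) + ((⅖)*(-35)*(-34))*308 = (14 + 0) + 476*308 = 14 + 146608 = 146622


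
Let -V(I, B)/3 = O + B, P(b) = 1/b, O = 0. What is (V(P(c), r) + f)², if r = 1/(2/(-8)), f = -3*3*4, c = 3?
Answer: 576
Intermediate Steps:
f = -36 (f = -9*4 = -36)
r = -4 (r = 1/(2*(-⅛)) = 1/(-¼) = -4)
V(I, B) = -3*B (V(I, B) = -3*(0 + B) = -3*B)
(V(P(c), r) + f)² = (-3*(-4) - 36)² = (12 - 36)² = (-24)² = 576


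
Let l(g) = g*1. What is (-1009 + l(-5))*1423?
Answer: -1442922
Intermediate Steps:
l(g) = g
(-1009 + l(-5))*1423 = (-1009 - 5)*1423 = -1014*1423 = -1442922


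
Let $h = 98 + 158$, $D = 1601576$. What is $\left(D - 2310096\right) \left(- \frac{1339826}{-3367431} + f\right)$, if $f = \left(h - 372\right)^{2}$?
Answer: $- \frac{32105514899804240}{3367431} \approx -9.5341 \cdot 10^{9}$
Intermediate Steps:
$h = 256$
$f = 13456$ ($f = \left(256 - 372\right)^{2} = \left(-116\right)^{2} = 13456$)
$\left(D - 2310096\right) \left(- \frac{1339826}{-3367431} + f\right) = \left(1601576 - 2310096\right) \left(- \frac{1339826}{-3367431} + 13456\right) = - 708520 \left(\left(-1339826\right) \left(- \frac{1}{3367431}\right) + 13456\right) = - 708520 \left(\frac{1339826}{3367431} + 13456\right) = \left(-708520\right) \frac{45313491362}{3367431} = - \frac{32105514899804240}{3367431}$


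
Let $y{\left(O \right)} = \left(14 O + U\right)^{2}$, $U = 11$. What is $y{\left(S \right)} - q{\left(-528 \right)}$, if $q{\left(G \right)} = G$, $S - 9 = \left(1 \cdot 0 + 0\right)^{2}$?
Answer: $19297$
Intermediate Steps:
$S = 9$ ($S = 9 + \left(1 \cdot 0 + 0\right)^{2} = 9 + \left(0 + 0\right)^{2} = 9 + 0^{2} = 9 + 0 = 9$)
$y{\left(O \right)} = \left(11 + 14 O\right)^{2}$ ($y{\left(O \right)} = \left(14 O + 11\right)^{2} = \left(11 + 14 O\right)^{2}$)
$y{\left(S \right)} - q{\left(-528 \right)} = \left(11 + 14 \cdot 9\right)^{2} - -528 = \left(11 + 126\right)^{2} + 528 = 137^{2} + 528 = 18769 + 528 = 19297$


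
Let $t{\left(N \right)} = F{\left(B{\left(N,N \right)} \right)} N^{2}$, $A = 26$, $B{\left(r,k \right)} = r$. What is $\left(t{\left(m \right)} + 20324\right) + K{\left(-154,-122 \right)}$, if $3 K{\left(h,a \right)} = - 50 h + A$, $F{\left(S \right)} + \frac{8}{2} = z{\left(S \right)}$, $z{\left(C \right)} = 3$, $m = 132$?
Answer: $\frac{16426}{3} \approx 5475.3$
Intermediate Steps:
$F{\left(S \right)} = -1$ ($F{\left(S \right)} = -4 + 3 = -1$)
$K{\left(h,a \right)} = \frac{26}{3} - \frac{50 h}{3}$ ($K{\left(h,a \right)} = \frac{- 50 h + 26}{3} = \frac{26 - 50 h}{3} = \frac{26}{3} - \frac{50 h}{3}$)
$t{\left(N \right)} = - N^{2}$
$\left(t{\left(m \right)} + 20324\right) + K{\left(-154,-122 \right)} = \left(- 132^{2} + 20324\right) + \left(\frac{26}{3} - - \frac{7700}{3}\right) = \left(\left(-1\right) 17424 + 20324\right) + \left(\frac{26}{3} + \frac{7700}{3}\right) = \left(-17424 + 20324\right) + \frac{7726}{3} = 2900 + \frac{7726}{3} = \frac{16426}{3}$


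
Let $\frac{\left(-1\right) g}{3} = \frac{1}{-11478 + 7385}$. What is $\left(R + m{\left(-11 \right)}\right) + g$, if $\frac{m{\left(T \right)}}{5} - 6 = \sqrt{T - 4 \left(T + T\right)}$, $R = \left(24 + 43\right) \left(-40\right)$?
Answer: $- \frac{10846447}{4093} + 5 \sqrt{77} \approx -2606.1$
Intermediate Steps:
$R = -2680$ ($R = 67 \left(-40\right) = -2680$)
$g = \frac{3}{4093}$ ($g = - \frac{3}{-11478 + 7385} = - \frac{3}{-4093} = \left(-3\right) \left(- \frac{1}{4093}\right) = \frac{3}{4093} \approx 0.00073296$)
$m{\left(T \right)} = 30 + 5 \sqrt{7} \sqrt{- T}$ ($m{\left(T \right)} = 30 + 5 \sqrt{T - 4 \left(T + T\right)} = 30 + 5 \sqrt{T - 4 \cdot 2 T} = 30 + 5 \sqrt{T - 8 T} = 30 + 5 \sqrt{- 7 T} = 30 + 5 \sqrt{7} \sqrt{- T}$)
$\left(R + m{\left(-11 \right)}\right) + g = \left(-2680 + \left(30 + 5 \sqrt{7} \sqrt{\left(-1\right) \left(-11\right)}\right)\right) + \frac{3}{4093} = \left(-2680 + \left(30 + 5 \sqrt{7} \sqrt{11}\right)\right) + \frac{3}{4093} = \left(-2680 + \left(30 + 5 \sqrt{77}\right)\right) + \frac{3}{4093} = \left(-2650 + 5 \sqrt{77}\right) + \frac{3}{4093} = - \frac{10846447}{4093} + 5 \sqrt{77}$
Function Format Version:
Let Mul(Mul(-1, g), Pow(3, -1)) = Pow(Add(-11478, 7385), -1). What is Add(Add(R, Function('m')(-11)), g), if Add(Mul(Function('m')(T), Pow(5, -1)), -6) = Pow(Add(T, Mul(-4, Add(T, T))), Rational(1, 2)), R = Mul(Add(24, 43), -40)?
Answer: Add(Rational(-10846447, 4093), Mul(5, Pow(77, Rational(1, 2)))) ≈ -2606.1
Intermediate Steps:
R = -2680 (R = Mul(67, -40) = -2680)
g = Rational(3, 4093) (g = Mul(-3, Pow(Add(-11478, 7385), -1)) = Mul(-3, Pow(-4093, -1)) = Mul(-3, Rational(-1, 4093)) = Rational(3, 4093) ≈ 0.00073296)
Function('m')(T) = Add(30, Mul(5, Pow(7, Rational(1, 2)), Pow(Mul(-1, T), Rational(1, 2)))) (Function('m')(T) = Add(30, Mul(5, Pow(Add(T, Mul(-4, Add(T, T))), Rational(1, 2)))) = Add(30, Mul(5, Pow(Add(T, Mul(-4, Mul(2, T))), Rational(1, 2)))) = Add(30, Mul(5, Pow(Add(T, Mul(-8, T)), Rational(1, 2)))) = Add(30, Mul(5, Pow(Mul(-7, T), Rational(1, 2)))) = Add(30, Mul(5, Mul(Pow(7, Rational(1, 2)), Pow(Mul(-1, T), Rational(1, 2))))) = Add(30, Mul(5, Pow(7, Rational(1, 2)), Pow(Mul(-1, T), Rational(1, 2)))))
Add(Add(R, Function('m')(-11)), g) = Add(Add(-2680, Add(30, Mul(5, Pow(7, Rational(1, 2)), Pow(Mul(-1, -11), Rational(1, 2))))), Rational(3, 4093)) = Add(Add(-2680, Add(30, Mul(5, Pow(7, Rational(1, 2)), Pow(11, Rational(1, 2))))), Rational(3, 4093)) = Add(Add(-2680, Add(30, Mul(5, Pow(77, Rational(1, 2))))), Rational(3, 4093)) = Add(Add(-2650, Mul(5, Pow(77, Rational(1, 2)))), Rational(3, 4093)) = Add(Rational(-10846447, 4093), Mul(5, Pow(77, Rational(1, 2))))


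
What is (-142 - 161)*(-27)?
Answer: 8181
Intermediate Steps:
(-142 - 161)*(-27) = -303*(-27) = 8181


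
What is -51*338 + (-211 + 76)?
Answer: -17373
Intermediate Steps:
-51*338 + (-211 + 76) = -17238 - 135 = -17373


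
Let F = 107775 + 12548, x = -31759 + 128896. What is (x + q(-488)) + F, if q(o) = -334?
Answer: 217126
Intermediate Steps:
x = 97137
F = 120323
(x + q(-488)) + F = (97137 - 334) + 120323 = 96803 + 120323 = 217126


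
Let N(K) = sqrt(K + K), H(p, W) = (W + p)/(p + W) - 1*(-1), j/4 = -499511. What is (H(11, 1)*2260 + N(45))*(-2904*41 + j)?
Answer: -9569328160 - 6351324*sqrt(10) ≈ -9.5894e+9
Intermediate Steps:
j = -1998044 (j = 4*(-499511) = -1998044)
H(p, W) = 2 (H(p, W) = (W + p)/(W + p) + 1 = 1 + 1 = 2)
N(K) = sqrt(2)*sqrt(K) (N(K) = sqrt(2*K) = sqrt(2)*sqrt(K))
(H(11, 1)*2260 + N(45))*(-2904*41 + j) = (2*2260 + sqrt(2)*sqrt(45))*(-2904*41 - 1998044) = (4520 + sqrt(2)*(3*sqrt(5)))*(-119064 - 1998044) = (4520 + 3*sqrt(10))*(-2117108) = -9569328160 - 6351324*sqrt(10)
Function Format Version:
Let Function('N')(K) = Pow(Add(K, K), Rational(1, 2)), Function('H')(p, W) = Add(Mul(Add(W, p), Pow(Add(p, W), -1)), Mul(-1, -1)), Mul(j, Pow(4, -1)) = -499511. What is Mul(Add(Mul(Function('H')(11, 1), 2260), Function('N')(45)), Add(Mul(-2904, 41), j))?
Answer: Add(-9569328160, Mul(-6351324, Pow(10, Rational(1, 2)))) ≈ -9.5894e+9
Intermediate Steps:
j = -1998044 (j = Mul(4, -499511) = -1998044)
Function('H')(p, W) = 2 (Function('H')(p, W) = Add(Mul(Add(W, p), Pow(Add(W, p), -1)), 1) = Add(1, 1) = 2)
Function('N')(K) = Mul(Pow(2, Rational(1, 2)), Pow(K, Rational(1, 2))) (Function('N')(K) = Pow(Mul(2, K), Rational(1, 2)) = Mul(Pow(2, Rational(1, 2)), Pow(K, Rational(1, 2))))
Mul(Add(Mul(Function('H')(11, 1), 2260), Function('N')(45)), Add(Mul(-2904, 41), j)) = Mul(Add(Mul(2, 2260), Mul(Pow(2, Rational(1, 2)), Pow(45, Rational(1, 2)))), Add(Mul(-2904, 41), -1998044)) = Mul(Add(4520, Mul(Pow(2, Rational(1, 2)), Mul(3, Pow(5, Rational(1, 2))))), Add(-119064, -1998044)) = Mul(Add(4520, Mul(3, Pow(10, Rational(1, 2)))), -2117108) = Add(-9569328160, Mul(-6351324, Pow(10, Rational(1, 2))))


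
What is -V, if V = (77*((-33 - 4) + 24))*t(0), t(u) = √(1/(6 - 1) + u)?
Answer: 1001*√5/5 ≈ 447.66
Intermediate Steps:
t(u) = √(⅕ + u) (t(u) = √(1/5 + u) = √(⅕ + u))
V = -1001*√5/5 (V = (77*((-33 - 4) + 24))*(√(5 + 25*0)/5) = (77*(-37 + 24))*(√(5 + 0)/5) = (77*(-13))*(√5/5) = -1001*√5/5 ≈ -447.66)
-V = -(-1001)*√5/5 = 1001*√5/5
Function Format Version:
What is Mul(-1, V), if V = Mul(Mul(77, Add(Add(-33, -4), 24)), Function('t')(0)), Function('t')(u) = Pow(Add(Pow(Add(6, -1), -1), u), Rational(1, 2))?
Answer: Mul(Rational(1001, 5), Pow(5, Rational(1, 2))) ≈ 447.66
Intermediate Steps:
Function('t')(u) = Pow(Add(Rational(1, 5), u), Rational(1, 2)) (Function('t')(u) = Pow(Add(Pow(5, -1), u), Rational(1, 2)) = Pow(Add(Rational(1, 5), u), Rational(1, 2)))
V = Mul(Rational(-1001, 5), Pow(5, Rational(1, 2))) (V = Mul(Mul(77, Add(Add(-33, -4), 24)), Mul(Rational(1, 5), Pow(Add(5, Mul(25, 0)), Rational(1, 2)))) = Mul(Mul(77, Add(-37, 24)), Mul(Rational(1, 5), Pow(Add(5, 0), Rational(1, 2)))) = Mul(Mul(77, -13), Mul(Rational(1, 5), Pow(5, Rational(1, 2)))) = Mul(-1001, Mul(Rational(1, 5), Pow(5, Rational(1, 2)))) = Mul(Rational(-1001, 5), Pow(5, Rational(1, 2))) ≈ -447.66)
Mul(-1, V) = Mul(-1, Mul(Rational(-1001, 5), Pow(5, Rational(1, 2)))) = Mul(Rational(1001, 5), Pow(5, Rational(1, 2)))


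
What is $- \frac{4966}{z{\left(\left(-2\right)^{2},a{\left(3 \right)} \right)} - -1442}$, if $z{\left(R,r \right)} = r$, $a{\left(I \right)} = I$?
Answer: $- \frac{4966}{1445} \approx -3.4367$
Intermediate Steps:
$- \frac{4966}{z{\left(\left(-2\right)^{2},a{\left(3 \right)} \right)} - -1442} = - \frac{4966}{3 - -1442} = - \frac{4966}{3 + 1442} = - \frac{4966}{1445}$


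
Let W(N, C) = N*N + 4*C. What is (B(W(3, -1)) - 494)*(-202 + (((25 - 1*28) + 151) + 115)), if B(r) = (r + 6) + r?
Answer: -29158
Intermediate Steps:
W(N, C) = N² + 4*C
B(r) = 6 + 2*r (B(r) = (6 + r) + r = 6 + 2*r)
(B(W(3, -1)) - 494)*(-202 + (((25 - 1*28) + 151) + 115)) = ((6 + 2*(3² + 4*(-1))) - 494)*(-202 + (((25 - 1*28) + 151) + 115)) = ((6 + 2*(9 - 4)) - 494)*(-202 + (((25 - 28) + 151) + 115)) = ((6 + 2*5) - 494)*(-202 + ((-3 + 151) + 115)) = ((6 + 10) - 494)*(-202 + (148 + 115)) = (16 - 494)*(-202 + 263) = -478*61 = -29158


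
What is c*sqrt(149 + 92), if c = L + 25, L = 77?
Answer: 102*sqrt(241) ≈ 1583.5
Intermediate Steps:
c = 102 (c = 77 + 25 = 102)
c*sqrt(149 + 92) = 102*sqrt(149 + 92) = 102*sqrt(241)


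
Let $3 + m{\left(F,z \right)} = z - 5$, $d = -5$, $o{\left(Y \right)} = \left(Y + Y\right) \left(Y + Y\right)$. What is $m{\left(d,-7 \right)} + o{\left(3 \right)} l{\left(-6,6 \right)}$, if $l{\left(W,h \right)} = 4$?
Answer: $129$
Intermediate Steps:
$o{\left(Y \right)} = 4 Y^{2}$ ($o{\left(Y \right)} = 2 Y 2 Y = 4 Y^{2}$)
$m{\left(F,z \right)} = -8 + z$ ($m{\left(F,z \right)} = -3 + \left(z - 5\right) = -3 + \left(-5 + z\right) = -8 + z$)
$m{\left(d,-7 \right)} + o{\left(3 \right)} l{\left(-6,6 \right)} = \left(-8 - 7\right) + 4 \cdot 3^{2} \cdot 4 = -15 + 4 \cdot 9 \cdot 4 = -15 + 36 \cdot 4 = -15 + 144 = 129$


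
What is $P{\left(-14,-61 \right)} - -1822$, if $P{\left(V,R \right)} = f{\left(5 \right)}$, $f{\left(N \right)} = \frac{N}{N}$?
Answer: $1823$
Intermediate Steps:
$f{\left(N \right)} = 1$
$P{\left(V,R \right)} = 1$
$P{\left(-14,-61 \right)} - -1822 = 1 - -1822 = 1 + 1822 = 1823$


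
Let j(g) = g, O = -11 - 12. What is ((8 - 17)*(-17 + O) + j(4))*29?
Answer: 10556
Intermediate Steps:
O = -23
((8 - 17)*(-17 + O) + j(4))*29 = ((8 - 17)*(-17 - 23) + 4)*29 = (-9*(-40) + 4)*29 = (360 + 4)*29 = 364*29 = 10556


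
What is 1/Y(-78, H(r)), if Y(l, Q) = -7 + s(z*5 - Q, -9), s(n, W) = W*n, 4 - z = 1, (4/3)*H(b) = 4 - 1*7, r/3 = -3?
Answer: -4/649 ≈ -0.0061633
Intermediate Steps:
r = -9 (r = 3*(-3) = -9)
H(b) = -9/4 (H(b) = 3*(4 - 1*7)/4 = 3*(4 - 7)/4 = (3/4)*(-3) = -9/4)
z = 3 (z = 4 - 1*1 = 4 - 1 = 3)
Y(l, Q) = -142 + 9*Q (Y(l, Q) = -7 - 9*(3*5 - Q) = -7 - 9*(15 - Q) = -7 + (-135 + 9*Q) = -142 + 9*Q)
1/Y(-78, H(r)) = 1/(-142 + 9*(-9/4)) = 1/(-142 - 81/4) = 1/(-649/4) = -4/649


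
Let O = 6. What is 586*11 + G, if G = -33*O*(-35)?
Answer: 13376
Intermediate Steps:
G = 6930 (G = -33*6*(-35) = -198*(-35) = 6930)
586*11 + G = 586*11 + 6930 = 6446 + 6930 = 13376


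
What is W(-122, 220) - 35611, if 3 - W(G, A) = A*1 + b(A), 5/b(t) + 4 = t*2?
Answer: -15621013/436 ≈ -35828.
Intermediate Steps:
b(t) = 5/(-4 + 2*t) (b(t) = 5/(-4 + t*2) = 5/(-4 + 2*t))
W(G, A) = 3 - A - 5/(2*(-2 + A)) (W(G, A) = 3 - (A*1 + 5/(2*(-2 + A))) = 3 - (A + 5/(2*(-2 + A))) = 3 + (-A - 5/(2*(-2 + A))) = 3 - A - 5/(2*(-2 + A)))
W(-122, 220) - 35611 = (-5/2 + (-2 + 220)*(3 - 1*220))/(-2 + 220) - 35611 = (-5/2 + 218*(3 - 220))/218 - 35611 = (-5/2 + 218*(-217))/218 - 35611 = (-5/2 - 47306)/218 - 35611 = (1/218)*(-94617/2) - 35611 = -94617/436 - 35611 = -15621013/436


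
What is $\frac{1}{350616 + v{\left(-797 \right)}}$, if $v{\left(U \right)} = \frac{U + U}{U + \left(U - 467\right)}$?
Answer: $\frac{2061}{722621170} \approx 2.8521 \cdot 10^{-6}$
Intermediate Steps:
$v{\left(U \right)} = \frac{2 U}{-467 + 2 U}$ ($v{\left(U \right)} = \frac{2 U}{U + \left(-467 + U\right)} = \frac{2 U}{-467 + 2 U}$)
$\frac{1}{350616 + v{\left(-797 \right)}} = \frac{1}{350616 + 2 \left(-797\right) \frac{1}{-467 + 2 \left(-797\right)}} = \frac{1}{350616 + 2 \left(-797\right) \frac{1}{-467 - 1594}} = \frac{1}{350616 + 2 \left(-797\right) \frac{1}{-2061}} = \frac{1}{350616 + 2 \left(-797\right) \left(- \frac{1}{2061}\right)} = \frac{1}{350616 + \frac{1594}{2061}} = \frac{1}{\frac{722621170}{2061}} = \frac{2061}{722621170}$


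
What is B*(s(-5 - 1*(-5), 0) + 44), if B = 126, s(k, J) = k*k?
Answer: 5544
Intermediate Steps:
s(k, J) = k**2
B*(s(-5 - 1*(-5), 0) + 44) = 126*((-5 - 1*(-5))**2 + 44) = 126*((-5 + 5)**2 + 44) = 126*(0**2 + 44) = 126*(0 + 44) = 126*44 = 5544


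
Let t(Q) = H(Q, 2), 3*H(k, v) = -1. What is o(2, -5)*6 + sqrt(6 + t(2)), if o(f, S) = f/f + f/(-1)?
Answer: -6 + sqrt(51)/3 ≈ -3.6195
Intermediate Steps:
H(k, v) = -1/3 (H(k, v) = (1/3)*(-1) = -1/3)
t(Q) = -1/3
o(f, S) = 1 - f (o(f, S) = 1 + f*(-1) = 1 - f)
o(2, -5)*6 + sqrt(6 + t(2)) = (1 - 1*2)*6 + sqrt(6 - 1/3) = (1 - 2)*6 + sqrt(17/3) = -1*6 + sqrt(51)/3 = -6 + sqrt(51)/3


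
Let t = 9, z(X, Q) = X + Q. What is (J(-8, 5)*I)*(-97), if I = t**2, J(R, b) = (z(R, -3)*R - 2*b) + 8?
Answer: -675702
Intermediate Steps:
z(X, Q) = Q + X
J(R, b) = 8 - 2*b + R*(-3 + R) (J(R, b) = ((-3 + R)*R - 2*b) + 8 = (R*(-3 + R) - 2*b) + 8 = (-2*b + R*(-3 + R)) + 8 = 8 - 2*b + R*(-3 + R))
I = 81 (I = 9**2 = 81)
(J(-8, 5)*I)*(-97) = ((8 - 2*5 - 8*(-3 - 8))*81)*(-97) = ((8 - 10 - 8*(-11))*81)*(-97) = ((8 - 10 + 88)*81)*(-97) = (86*81)*(-97) = 6966*(-97) = -675702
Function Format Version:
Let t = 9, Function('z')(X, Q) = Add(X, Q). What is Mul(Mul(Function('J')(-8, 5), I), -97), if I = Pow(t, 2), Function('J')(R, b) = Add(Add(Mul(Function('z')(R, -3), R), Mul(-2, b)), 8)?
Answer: -675702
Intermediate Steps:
Function('z')(X, Q) = Add(Q, X)
Function('J')(R, b) = Add(8, Mul(-2, b), Mul(R, Add(-3, R))) (Function('J')(R, b) = Add(Add(Mul(Add(-3, R), R), Mul(-2, b)), 8) = Add(Add(Mul(R, Add(-3, R)), Mul(-2, b)), 8) = Add(Add(Mul(-2, b), Mul(R, Add(-3, R))), 8) = Add(8, Mul(-2, b), Mul(R, Add(-3, R))))
I = 81 (I = Pow(9, 2) = 81)
Mul(Mul(Function('J')(-8, 5), I), -97) = Mul(Mul(Add(8, Mul(-2, 5), Mul(-8, Add(-3, -8))), 81), -97) = Mul(Mul(Add(8, -10, Mul(-8, -11)), 81), -97) = Mul(Mul(Add(8, -10, 88), 81), -97) = Mul(Mul(86, 81), -97) = Mul(6966, -97) = -675702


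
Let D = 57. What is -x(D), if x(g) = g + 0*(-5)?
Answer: -57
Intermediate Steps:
x(g) = g (x(g) = g + 0 = g)
-x(D) = -1*57 = -57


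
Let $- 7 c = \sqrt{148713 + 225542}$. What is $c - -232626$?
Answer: $232626 - \frac{17 \sqrt{1295}}{7} \approx 2.3254 \cdot 10^{5}$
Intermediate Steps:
$c = - \frac{17 \sqrt{1295}}{7}$ ($c = - \frac{\sqrt{148713 + 225542}}{7} = - \frac{\sqrt{374255}}{7} = - \frac{17 \sqrt{1295}}{7} \approx -87.395$)
$c - -232626 = - \frac{17 \sqrt{1295}}{7} - -232626 = - \frac{17 \sqrt{1295}}{7} + 232626 = 232626 - \frac{17 \sqrt{1295}}{7}$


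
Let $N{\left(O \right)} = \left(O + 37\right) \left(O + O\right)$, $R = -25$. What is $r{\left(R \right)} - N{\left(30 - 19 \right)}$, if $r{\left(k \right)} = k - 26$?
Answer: $-1107$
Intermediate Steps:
$r{\left(k \right)} = -26 + k$
$N{\left(O \right)} = 2 O \left(37 + O\right)$ ($N{\left(O \right)} = \left(37 + O\right) 2 O = 2 O \left(37 + O\right)$)
$r{\left(R \right)} - N{\left(30 - 19 \right)} = \left(-26 - 25\right) - 2 \left(30 - 19\right) \left(37 + \left(30 - 19\right)\right) = -51 - 2 \left(30 - 19\right) \left(37 + \left(30 - 19\right)\right) = -51 - 2 \cdot 11 \left(37 + 11\right) = -51 - 2 \cdot 11 \cdot 48 = -51 - 1056 = -1107$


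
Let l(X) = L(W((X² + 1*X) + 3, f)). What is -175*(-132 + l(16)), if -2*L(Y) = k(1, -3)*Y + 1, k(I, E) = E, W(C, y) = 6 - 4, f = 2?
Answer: 45325/2 ≈ 22663.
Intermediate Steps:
W(C, y) = 2
L(Y) = -½ + 3*Y/2 (L(Y) = -(-3*Y + 1)/2 = -(1 - 3*Y)/2 = -½ + 3*Y/2)
l(X) = 5/2 (l(X) = -½ + (3/2)*2 = -½ + 3 = 5/2)
-175*(-132 + l(16)) = -175*(-132 + 5/2) = -175*(-259/2) = 45325/2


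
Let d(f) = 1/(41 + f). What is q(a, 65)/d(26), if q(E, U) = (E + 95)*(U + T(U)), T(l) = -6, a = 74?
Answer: 668057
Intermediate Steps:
q(E, U) = (-6 + U)*(95 + E) (q(E, U) = (E + 95)*(U - 6) = (95 + E)*(-6 + U) = (-6 + U)*(95 + E))
q(a, 65)/d(26) = (-570 - 6*74 + 95*65 + 74*65)/(1/(41 + 26)) = (-570 - 444 + 6175 + 4810)/(1/67) = 9971/(1/67) = 9971*67 = 668057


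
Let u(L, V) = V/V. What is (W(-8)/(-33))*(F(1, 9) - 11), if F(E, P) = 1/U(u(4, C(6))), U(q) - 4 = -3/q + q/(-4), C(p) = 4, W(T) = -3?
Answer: -29/33 ≈ -0.87879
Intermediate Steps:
u(L, V) = 1
U(q) = 4 - 3/q - q/4 (U(q) = 4 + (-3/q + q/(-4)) = 4 + (-3/q + q*(-¼)) = 4 + (-3/q - q/4) = 4 - 3/q - q/4)
F(E, P) = 4/3 (F(E, P) = 1/(4 - 3/1 - ¼*1) = 1/(4 - 3*1 - ¼) = 1/(4 - 3 - ¼) = 1/(¾) = 4/3)
(W(-8)/(-33))*(F(1, 9) - 11) = (-3/(-33))*(4/3 - 11) = -3*(-1/33)*(-29/3) = (1/11)*(-29/3) = -29/33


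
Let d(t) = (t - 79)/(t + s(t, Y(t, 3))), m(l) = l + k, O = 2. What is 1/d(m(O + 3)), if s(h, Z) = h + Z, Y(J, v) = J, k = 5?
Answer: -10/23 ≈ -0.43478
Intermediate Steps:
m(l) = 5 + l (m(l) = l + 5 = 5 + l)
s(h, Z) = Z + h
d(t) = (-79 + t)/(3*t) (d(t) = (t - 79)/(t + (t + t)) = (-79 + t)/(t + 2*t) = (-79 + t)/((3*t)) = (-79 + t)*(1/(3*t)) = (-79 + t)/(3*t))
1/d(m(O + 3)) = 1/((-79 + (5 + (2 + 3)))/(3*(5 + (2 + 3)))) = 1/((-79 + (5 + 5))/(3*(5 + 5))) = 1/((⅓)*(-79 + 10)/10) = 1/((⅓)*(⅒)*(-69)) = 1/(-23/10) = -10/23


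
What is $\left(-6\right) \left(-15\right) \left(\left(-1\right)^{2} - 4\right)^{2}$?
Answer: $810$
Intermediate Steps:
$\left(-6\right) \left(-15\right) \left(\left(-1\right)^{2} - 4\right)^{2} = 90 \left(1 - 4\right)^{2} = 90 \left(-3\right)^{2} = 90 \cdot 9 = 810$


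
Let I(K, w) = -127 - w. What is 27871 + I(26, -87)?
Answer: 27831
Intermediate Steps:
27871 + I(26, -87) = 27871 + (-127 - 1*(-87)) = 27871 + (-127 + 87) = 27871 - 40 = 27831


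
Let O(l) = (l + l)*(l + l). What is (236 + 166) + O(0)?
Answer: 402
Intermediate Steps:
O(l) = 4*l**2 (O(l) = (2*l)*(2*l) = 4*l**2)
(236 + 166) + O(0) = (236 + 166) + 4*0**2 = 402 + 4*0 = 402 + 0 = 402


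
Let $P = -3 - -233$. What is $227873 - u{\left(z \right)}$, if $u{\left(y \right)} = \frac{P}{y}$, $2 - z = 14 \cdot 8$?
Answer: $\frac{2506626}{11} \approx 2.2788 \cdot 10^{5}$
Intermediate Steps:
$z = -110$ ($z = 2 - 14 \cdot 8 = 2 - 112 = -110$)
$P = 230$ ($P = -3 + 233 = 230$)
$u{\left(y \right)} = \frac{230}{y}$
$227873 - u{\left(z \right)} = 227873 - \frac{230}{-110} = 227873 - 230 \left(- \frac{1}{110}\right) = 227873 - - \frac{23}{11} = 227873 + \frac{23}{11} = \frac{2506626}{11}$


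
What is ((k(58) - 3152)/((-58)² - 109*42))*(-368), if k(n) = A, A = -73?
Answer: -593400/607 ≈ -977.59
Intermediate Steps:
k(n) = -73
((k(58) - 3152)/((-58)² - 109*42))*(-368) = ((-73 - 3152)/((-58)² - 109*42))*(-368) = -3225/(3364 - 4578)*(-368) = -3225/(-1214)*(-368) = -3225*(-1/1214)*(-368) = (3225/1214)*(-368) = -593400/607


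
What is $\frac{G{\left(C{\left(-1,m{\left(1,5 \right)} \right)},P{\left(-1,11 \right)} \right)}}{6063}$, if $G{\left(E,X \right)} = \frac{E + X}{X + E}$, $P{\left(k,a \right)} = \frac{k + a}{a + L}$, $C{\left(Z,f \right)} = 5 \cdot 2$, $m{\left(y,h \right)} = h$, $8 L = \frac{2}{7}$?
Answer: $\frac{1}{6063} \approx 0.00016493$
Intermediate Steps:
$L = \frac{1}{28}$ ($L = \frac{2 \cdot \frac{1}{7}}{8} = \frac{1}{8} \cdot \frac{2}{7} = \frac{1}{28} \approx 0.035714$)
$C{\left(Z,f \right)} = 10$
$P{\left(k,a \right)} = \frac{a + k}{\frac{1}{28} + a}$ ($P{\left(k,a \right)} = \frac{k + a}{a + \frac{1}{28}} = \frac{a + k}{\frac{1}{28} + a}$)
$G{\left(E,X \right)} = 1$ ($G{\left(E,X \right)} = \frac{E + X}{E + X} = 1$)
$\frac{G{\left(C{\left(-1,m{\left(1,5 \right)} \right)},P{\left(-1,11 \right)} \right)}}{6063} = 1 \cdot \frac{1}{6063} = \frac{1}{6063}$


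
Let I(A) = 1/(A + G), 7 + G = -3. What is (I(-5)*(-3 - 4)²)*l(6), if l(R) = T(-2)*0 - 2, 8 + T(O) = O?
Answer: 98/15 ≈ 6.5333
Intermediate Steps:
G = -10 (G = -7 - 3 = -10)
T(O) = -8 + O
I(A) = 1/(-10 + A) (I(A) = 1/(A - 10) = 1/(-10 + A))
l(R) = -2 (l(R) = (-8 - 2)*0 - 2 = -10*0 - 2 = 0 - 2 = -2)
(I(-5)*(-3 - 4)²)*l(6) = ((-3 - 4)²/(-10 - 5))*(-2) = ((-7)²/(-15))*(-2) = -1/15*49*(-2) = -49/15*(-2) = 98/15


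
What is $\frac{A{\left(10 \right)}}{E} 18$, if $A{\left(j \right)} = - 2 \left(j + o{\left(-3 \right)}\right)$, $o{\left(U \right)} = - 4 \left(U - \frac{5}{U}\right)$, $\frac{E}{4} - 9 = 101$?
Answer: $- \frac{69}{55} \approx -1.2545$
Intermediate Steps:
$E = 440$ ($E = 36 + 4 \cdot 101 = 36 + 404 = 440$)
$o{\left(U \right)} = - 4 U + \frac{20}{U}$
$A{\left(j \right)} = - \frac{32}{3} - 2 j$ ($A{\left(j \right)} = - 2 \left(j + \left(\left(-4\right) \left(-3\right) + \frac{20}{-3}\right)\right) = - 2 \left(j + \left(12 + 20 \left(- \frac{1}{3}\right)\right)\right) = - 2 \left(j + \left(12 - \frac{20}{3}\right)\right) = - 2 \left(j + \frac{16}{3}\right) = - 2 \left(\frac{16}{3} + j\right) = - \frac{32}{3} - 2 j$)
$\frac{A{\left(10 \right)}}{E} 18 = \frac{- \frac{32}{3} - 20}{440} \cdot 18 = \frac{1}{440} \left(- \frac{92}{3}\right) 18 = \left(- \frac{23}{330}\right) 18 = - \frac{69}{55}$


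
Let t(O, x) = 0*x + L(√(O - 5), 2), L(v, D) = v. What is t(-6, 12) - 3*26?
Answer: -78 + I*√11 ≈ -78.0 + 3.3166*I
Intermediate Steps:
t(O, x) = √(-5 + O) (t(O, x) = 0*x + √(O - 5) = 0 + √(-5 + O) = √(-5 + O))
t(-6, 12) - 3*26 = √(-5 - 6) - 3*26 = √(-11) - 78 = I*√11 - 78 = -78 + I*√11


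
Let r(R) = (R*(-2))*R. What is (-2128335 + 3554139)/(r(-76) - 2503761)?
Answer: -1425804/2515313 ≈ -0.56685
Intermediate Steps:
r(R) = -2*R² (r(R) = (-2*R)*R = -2*R²)
(-2128335 + 3554139)/(r(-76) - 2503761) = (-2128335 + 3554139)/(-2*(-76)² - 2503761) = 1425804/(-2*5776 - 2503761) = 1425804/(-11552 - 2503761) = 1425804/(-2515313) = 1425804*(-1/2515313) = -1425804/2515313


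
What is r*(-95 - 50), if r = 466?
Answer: -67570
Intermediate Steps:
r*(-95 - 50) = 466*(-95 - 50) = 466*(-145) = -67570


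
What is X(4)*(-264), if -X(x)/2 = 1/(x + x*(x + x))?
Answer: 44/3 ≈ 14.667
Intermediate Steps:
X(x) = -2/(x + 2*x**2) (X(x) = -2/(x + x*(x + x)) = -2/(x + x*(2*x)) = -2/(x + 2*x**2))
X(4)*(-264) = -2/(4*(1 + 2*4))*(-264) = -2*1/4/(1 + 8)*(-264) = -2*1/4/9*(-264) = -2*1/4*1/9*(-264) = -1/18*(-264) = 44/3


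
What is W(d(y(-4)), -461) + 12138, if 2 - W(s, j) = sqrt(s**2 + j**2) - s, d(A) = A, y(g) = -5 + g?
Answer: 12131 - 13*sqrt(1258) ≈ 11670.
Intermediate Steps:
W(s, j) = 2 + s - sqrt(j**2 + s**2) (W(s, j) = 2 - (sqrt(s**2 + j**2) - s) = 2 - (sqrt(j**2 + s**2) - s) = 2 + (s - sqrt(j**2 + s**2)) = 2 + s - sqrt(j**2 + s**2))
W(d(y(-4)), -461) + 12138 = (2 + (-5 - 4) - sqrt((-461)**2 + (-5 - 4)**2)) + 12138 = (2 - 9 - sqrt(212521 + (-9)**2)) + 12138 = (2 - 9 - sqrt(212521 + 81)) + 12138 = (2 - 9 - sqrt(212602)) + 12138 = (2 - 9 - 13*sqrt(1258)) + 12138 = (-7 - 13*sqrt(1258)) + 12138 = 12131 - 13*sqrt(1258)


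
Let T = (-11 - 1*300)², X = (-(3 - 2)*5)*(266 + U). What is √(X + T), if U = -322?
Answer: √97001 ≈ 311.45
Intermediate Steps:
X = 280 (X = (-(3 - 2)*5)*(266 - 322) = (-1*1*5)*(-56) = -1*5*(-56) = -5*(-56) = 280)
T = 96721 (T = (-11 - 300)² = (-311)² = 96721)
√(X + T) = √(280 + 96721) = √97001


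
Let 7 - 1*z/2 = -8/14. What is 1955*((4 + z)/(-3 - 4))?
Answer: -261970/49 ≈ -5346.3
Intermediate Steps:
z = 106/7 (z = 14 - (-16)/14 = 14 - 2*(-4/7) = 14 + 8/7 = 106/7 ≈ 15.143)
1955*((4 + z)/(-3 - 4)) = 1955*((4 + 106/7)/(-3 - 4)) = 1955*((134/7)/(-7)) = 1955*((134/7)*(-1/7)) = 1955*(-134/49) = -261970/49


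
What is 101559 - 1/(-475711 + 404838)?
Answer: 7197791008/70873 ≈ 1.0156e+5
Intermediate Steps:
101559 - 1/(-475711 + 404838) = 101559 - 1/(-70873) = 101559 - 1*(-1/70873) = 101559 + 1/70873 = 7197791008/70873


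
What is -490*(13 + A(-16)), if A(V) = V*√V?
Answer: -6370 + 31360*I ≈ -6370.0 + 31360.0*I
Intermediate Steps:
A(V) = V^(3/2)
-490*(13 + A(-16)) = -490*(13 + (-16)^(3/2)) = -490*(13 - 64*I) = -6370 + 31360*I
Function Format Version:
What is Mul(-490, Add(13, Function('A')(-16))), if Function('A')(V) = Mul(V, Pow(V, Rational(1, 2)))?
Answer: Add(-6370, Mul(31360, I)) ≈ Add(-6370.0, Mul(31360., I))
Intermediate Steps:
Function('A')(V) = Pow(V, Rational(3, 2))
Mul(-490, Add(13, Function('A')(-16))) = Mul(-490, Add(13, Pow(-16, Rational(3, 2)))) = Mul(-490, Add(13, Mul(-64, I))) = Add(-6370, Mul(31360, I))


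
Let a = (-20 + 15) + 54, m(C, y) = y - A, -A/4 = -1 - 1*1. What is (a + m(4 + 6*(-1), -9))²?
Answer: 1024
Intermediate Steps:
A = 8 (A = -4*(-1 - 1*1) = -4*(-1 - 1) = -4*(-2) = 8)
m(C, y) = -8 + y (m(C, y) = y - 1*8 = y - 8 = -8 + y)
a = 49 (a = -5 + 54 = 49)
(a + m(4 + 6*(-1), -9))² = (49 + (-8 - 9))² = (49 - 17)² = 32² = 1024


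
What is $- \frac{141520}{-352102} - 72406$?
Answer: $- \frac{12747077946}{176051} \approx -72406.0$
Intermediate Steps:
$- \frac{141520}{-352102} - 72406 = \left(-141520\right) \left(- \frac{1}{352102}\right) + \left(-174102 + 101696\right) = \frac{70760}{176051} - 72406 = - \frac{12747077946}{176051}$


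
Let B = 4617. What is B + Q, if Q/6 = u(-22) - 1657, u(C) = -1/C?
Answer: -58572/11 ≈ -5324.7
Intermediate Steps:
Q = -109359/11 (Q = 6*(-1/(-22) - 1657) = 6*(-1*(-1/22) - 1657) = 6*(1/22 - 1657) = 6*(-36453/22) = -109359/11 ≈ -9941.7)
B + Q = 4617 - 109359/11 = -58572/11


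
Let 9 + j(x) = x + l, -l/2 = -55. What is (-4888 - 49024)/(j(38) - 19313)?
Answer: 26956/9587 ≈ 2.8117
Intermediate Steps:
l = 110 (l = -2*(-55) = 110)
j(x) = 101 + x (j(x) = -9 + (x + 110) = -9 + (110 + x) = 101 + x)
(-4888 - 49024)/(j(38) - 19313) = (-4888 - 49024)/((101 + 38) - 19313) = -53912/(139 - 19313) = -53912/(-19174) = -53912*(-1/19174) = 26956/9587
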